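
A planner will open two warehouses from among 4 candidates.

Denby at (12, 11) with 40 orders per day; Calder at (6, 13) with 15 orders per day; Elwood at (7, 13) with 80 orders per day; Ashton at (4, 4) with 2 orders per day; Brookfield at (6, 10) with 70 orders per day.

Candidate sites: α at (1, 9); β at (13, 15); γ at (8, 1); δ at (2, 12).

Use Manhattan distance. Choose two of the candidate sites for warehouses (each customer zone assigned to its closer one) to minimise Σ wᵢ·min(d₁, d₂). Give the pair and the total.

{β, δ}, total 1195

Evaluate every pair (each demand assigned to the nearer of the two):
  {β, δ}: total = 1195
  {α, β}: total = 1411
  {γ, δ}: total = 1429
  {α, δ}: total = 1431
  {β, γ}: total = 1759
  {α, γ}: total = 1889
Best pair: {β, δ} with total 1195.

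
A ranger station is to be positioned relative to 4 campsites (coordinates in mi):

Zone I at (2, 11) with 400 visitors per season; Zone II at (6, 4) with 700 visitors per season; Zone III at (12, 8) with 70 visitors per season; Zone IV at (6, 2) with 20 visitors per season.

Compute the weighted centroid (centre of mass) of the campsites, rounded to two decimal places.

(5.01, 6.55)

The minimiser of Σwᵢ‖p−pᵢ‖² is the weighted centroid p* = (Σwᵢpᵢ)/(Σwᵢ).
Σwᵢ = 1190.
Σwᵢxᵢ = 400·2 + 700·6 + 70·12 + 20·6 = 5960.
Σwᵢyᵢ = 400·11 + 700·4 + 70·8 + 20·2 = 7800.
x* = 5960/1190 = 5.01, y* = 7800/1190 = 6.55.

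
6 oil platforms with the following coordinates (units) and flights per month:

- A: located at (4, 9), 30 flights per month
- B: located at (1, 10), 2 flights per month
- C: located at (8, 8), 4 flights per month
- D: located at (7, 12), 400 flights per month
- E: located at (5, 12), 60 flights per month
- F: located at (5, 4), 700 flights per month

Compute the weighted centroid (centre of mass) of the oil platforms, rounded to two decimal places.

The minimiser of Σwᵢ‖p−pᵢ‖² is the weighted centroid p* = (Σwᵢpᵢ)/(Σwᵢ).
Σwᵢ = 1196.
Σwᵢxᵢ = 30·4 + 2·1 + 4·8 + 400·7 + 60·5 + 700·5 = 6754.
Σwᵢyᵢ = 30·9 + 2·10 + 4·8 + 400·12 + 60·12 + 700·4 = 8642.
x* = 6754/1196 = 5.65, y* = 8642/1196 = 7.23.

(5.65, 7.23)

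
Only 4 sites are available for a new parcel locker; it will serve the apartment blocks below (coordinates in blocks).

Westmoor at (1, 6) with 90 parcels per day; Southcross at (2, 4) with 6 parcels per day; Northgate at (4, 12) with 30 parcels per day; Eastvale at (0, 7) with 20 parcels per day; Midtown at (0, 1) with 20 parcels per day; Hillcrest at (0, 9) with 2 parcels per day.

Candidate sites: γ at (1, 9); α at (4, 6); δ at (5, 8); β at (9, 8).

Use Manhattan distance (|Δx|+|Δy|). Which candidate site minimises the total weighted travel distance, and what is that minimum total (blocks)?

Total weighted distance at each candidate:
  γ (1, 9): total = 728
  α (4, 6): total = 768
  δ (5, 8): total = 1104
  β (9, 8): total = 1776
Minimum is at γ with total 728 blocks.

γ, total 728 blocks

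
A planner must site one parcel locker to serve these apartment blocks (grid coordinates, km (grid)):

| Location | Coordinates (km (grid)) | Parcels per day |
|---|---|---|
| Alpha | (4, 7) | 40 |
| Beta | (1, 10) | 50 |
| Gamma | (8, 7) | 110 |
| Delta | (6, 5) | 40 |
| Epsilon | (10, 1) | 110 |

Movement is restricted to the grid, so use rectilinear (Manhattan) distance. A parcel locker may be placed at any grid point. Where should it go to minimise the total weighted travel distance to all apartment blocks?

(8, 7)

Manhattan distance separates: Σwᵢ(|x−xᵢ|+|y−yᵢ|) = Σwᵢ|x−xᵢ| + Σwᵢ|y−yᵢ|, so x and y are optimised independently as 1-D weighted medians.
Total weight W = 350; half = 175.
x-coordinate, sorted with cumulative weight:
  x=1 (Beta, w=50) cum 50
  x=4 (Alpha, w=40) cum 90
  x=6 (Delta, w=40) cum 130
  x=8 (Gamma, w=110) cum 240  ← median
  x=10 (Epsilon, w=110) cum 350
⇒ x* = 8
y-coordinate, sorted with cumulative weight:
  y=1 (Epsilon, w=110) cum 110
  y=5 (Delta, w=40) cum 150
  y=7 (Alpha, w=40) cum 190  ← median
  y=7 (Gamma, w=110) cum 300
  y=10 (Beta, w=50) cum 350
⇒ y* = 7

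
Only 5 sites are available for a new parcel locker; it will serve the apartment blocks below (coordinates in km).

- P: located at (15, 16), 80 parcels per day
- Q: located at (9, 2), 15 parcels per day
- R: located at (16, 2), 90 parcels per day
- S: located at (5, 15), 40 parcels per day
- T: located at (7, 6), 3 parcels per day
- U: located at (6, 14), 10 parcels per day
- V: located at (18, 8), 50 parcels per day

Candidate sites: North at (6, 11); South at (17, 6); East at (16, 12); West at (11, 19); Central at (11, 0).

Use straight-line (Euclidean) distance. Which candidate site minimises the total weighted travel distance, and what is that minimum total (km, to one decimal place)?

Total weighted distance at each candidate:
  North (6, 11): total = 3005.5
  South (17, 6): total = 2198.9
  East (16, 12): total = 2227.1
  West (11, 19): total = 3303.4
  Central (11, 0): total = 3194.5
Minimum is at South with total 2198.9 km.

South, total 2198.9 km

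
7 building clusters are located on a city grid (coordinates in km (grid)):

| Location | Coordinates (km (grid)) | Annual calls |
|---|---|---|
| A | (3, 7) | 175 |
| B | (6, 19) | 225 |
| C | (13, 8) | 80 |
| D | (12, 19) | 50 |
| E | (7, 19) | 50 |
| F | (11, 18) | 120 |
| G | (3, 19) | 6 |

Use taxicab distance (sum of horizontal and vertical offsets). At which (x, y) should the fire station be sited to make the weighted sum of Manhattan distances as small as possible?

(6, 18)

Manhattan distance separates: Σwᵢ(|x−xᵢ|+|y−yᵢ|) = Σwᵢ|x−xᵢ| + Σwᵢ|y−yᵢ|, so x and y are optimised independently as 1-D weighted medians.
Total weight W = 706; half = 353.
x-coordinate, sorted with cumulative weight:
  x=3 (A, w=175) cum 175
  x=3 (G, w=6) cum 181
  x=6 (B, w=225) cum 406  ← median
  x=7 (E, w=50) cum 456
  x=11 (F, w=120) cum 576
  x=12 (D, w=50) cum 626
  x=13 (C, w=80) cum 706
⇒ x* = 6
y-coordinate, sorted with cumulative weight:
  y=7 (A, w=175) cum 175
  y=8 (C, w=80) cum 255
  y=18 (F, w=120) cum 375  ← median
  y=19 (B, w=225) cum 600
  y=19 (D, w=50) cum 650
  y=19 (E, w=50) cum 700
  y=19 (G, w=6) cum 706
⇒ y* = 18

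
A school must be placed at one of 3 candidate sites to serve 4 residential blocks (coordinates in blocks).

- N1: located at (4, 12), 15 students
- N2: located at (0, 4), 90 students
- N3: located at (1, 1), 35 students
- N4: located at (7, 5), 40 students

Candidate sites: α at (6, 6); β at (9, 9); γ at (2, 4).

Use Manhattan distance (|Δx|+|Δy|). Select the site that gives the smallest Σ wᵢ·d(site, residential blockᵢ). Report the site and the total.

Total weighted distance at each candidate:
  α (6, 6): total = 1270
  β (9, 9): total = 2180
  γ (2, 4): total = 710
Minimum is at γ with total 710 blocks.

γ, total 710 blocks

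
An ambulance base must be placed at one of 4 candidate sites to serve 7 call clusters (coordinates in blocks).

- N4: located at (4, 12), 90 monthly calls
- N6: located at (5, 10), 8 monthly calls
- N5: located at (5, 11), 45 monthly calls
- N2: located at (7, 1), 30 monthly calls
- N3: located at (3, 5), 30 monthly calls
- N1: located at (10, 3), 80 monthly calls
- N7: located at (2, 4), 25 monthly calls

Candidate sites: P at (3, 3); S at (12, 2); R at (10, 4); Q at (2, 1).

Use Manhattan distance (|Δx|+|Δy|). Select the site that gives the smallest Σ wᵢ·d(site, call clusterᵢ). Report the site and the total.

Total weighted distance at each candidate:
  P (3, 3): total = 2272
  S (12, 2): total = 3540
  R (10, 4): total = 2588
  Q (2, 1): total = 3026
Minimum is at P with total 2272 blocks.

P, total 2272 blocks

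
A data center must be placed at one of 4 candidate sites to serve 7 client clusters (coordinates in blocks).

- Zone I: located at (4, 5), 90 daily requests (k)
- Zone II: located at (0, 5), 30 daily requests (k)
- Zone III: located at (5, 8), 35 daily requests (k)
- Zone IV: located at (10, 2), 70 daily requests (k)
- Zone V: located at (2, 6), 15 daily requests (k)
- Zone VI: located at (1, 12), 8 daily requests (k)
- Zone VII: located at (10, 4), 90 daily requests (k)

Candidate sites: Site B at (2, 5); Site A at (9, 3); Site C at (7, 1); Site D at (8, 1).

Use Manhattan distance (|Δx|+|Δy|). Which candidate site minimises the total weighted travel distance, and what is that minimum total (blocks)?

Site A, total 1881 blocks

Total weighted distance at each candidate:
  Site B (2, 5): total = 2109
  Site A (9, 3): total = 1881
  Site C (7, 1): total = 2381
  Site D (8, 1): total = 2399
Minimum is at Site A with total 1881 blocks.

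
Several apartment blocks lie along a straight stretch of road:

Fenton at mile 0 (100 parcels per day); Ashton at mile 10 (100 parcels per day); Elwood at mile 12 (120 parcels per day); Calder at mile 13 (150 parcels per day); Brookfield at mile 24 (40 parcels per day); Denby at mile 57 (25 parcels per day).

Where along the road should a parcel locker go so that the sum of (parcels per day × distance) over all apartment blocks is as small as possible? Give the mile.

x = 12

For a sum of weighted absolute distances on a line, the optimum is the weighted median (not the mean). Total weight W = 535; half-weight = 267.5.
Sort by position and accumulate weight:
  mile 0 (Fenton, w=100) → cum 100
  mile 10 (Ashton, w=100) → cum 200
  mile 12 (Elwood, w=120) → cum 320  ≥ 267.5 → median here
  mile 13 (Calder, w=150) → cum 470
  mile 24 (Brookfield, w=40) → cum 510
  mile 57 (Denby, w=25) → cum 535
Optimal location: mile 12.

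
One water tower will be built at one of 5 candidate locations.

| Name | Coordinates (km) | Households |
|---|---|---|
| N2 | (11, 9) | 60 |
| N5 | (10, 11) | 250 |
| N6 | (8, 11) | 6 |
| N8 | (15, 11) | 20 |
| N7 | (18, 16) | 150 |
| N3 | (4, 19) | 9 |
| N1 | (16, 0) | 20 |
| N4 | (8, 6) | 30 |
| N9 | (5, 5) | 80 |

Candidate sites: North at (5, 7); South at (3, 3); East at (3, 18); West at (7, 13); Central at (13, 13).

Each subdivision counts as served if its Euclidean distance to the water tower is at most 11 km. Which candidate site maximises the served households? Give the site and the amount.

Central, covering 525

Coverage radius r = 11 km; a point is covered iff (Δx)²+(Δy)² ≤ 11² = 121.
  North (5, 7): covers {N2, N5, N6, N8, N4, N9} → 446
  South (3, 3): covers {N2, N5, N6, N4, N9} → 426
  East (3, 18): covers {N5, N6, N3} → 265
  West (7, 13): covers {N2, N5, N6, N8, N3, N4, N9} → 455
  Central (13, 13): covers {N2, N5, N6, N8, N7, N3, N4} → 525
Maximum coverage at Central: 525 households.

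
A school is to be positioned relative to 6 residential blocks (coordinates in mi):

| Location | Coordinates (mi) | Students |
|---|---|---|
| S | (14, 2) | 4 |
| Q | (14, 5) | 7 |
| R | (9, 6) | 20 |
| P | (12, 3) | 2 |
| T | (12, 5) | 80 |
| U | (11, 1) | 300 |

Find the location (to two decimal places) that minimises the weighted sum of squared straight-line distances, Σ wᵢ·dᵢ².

The minimiser of Σwᵢ‖p−pᵢ‖² is the weighted centroid p* = (Σwᵢpᵢ)/(Σwᵢ).
Σwᵢ = 413.
Σwᵢxᵢ = 4·14 + 7·14 + 20·9 + 2·12 + 80·12 + 300·11 = 4618.
Σwᵢyᵢ = 4·2 + 7·5 + 20·6 + 2·3 + 80·5 + 300·1 = 869.
x* = 4618/413 = 11.18, y* = 869/413 = 2.10.

(11.18, 2.10)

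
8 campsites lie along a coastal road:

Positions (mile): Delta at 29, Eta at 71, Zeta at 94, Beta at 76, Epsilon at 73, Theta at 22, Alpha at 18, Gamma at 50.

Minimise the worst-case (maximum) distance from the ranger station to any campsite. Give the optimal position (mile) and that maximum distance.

The 1-center on a line is the midpoint of the two extreme points: leftmost at 18, rightmost at 94.
Optimal location = (18 + 94)/2 = 56; maximum distance = (94 − 18)/2 = 38.

location 56, max distance 38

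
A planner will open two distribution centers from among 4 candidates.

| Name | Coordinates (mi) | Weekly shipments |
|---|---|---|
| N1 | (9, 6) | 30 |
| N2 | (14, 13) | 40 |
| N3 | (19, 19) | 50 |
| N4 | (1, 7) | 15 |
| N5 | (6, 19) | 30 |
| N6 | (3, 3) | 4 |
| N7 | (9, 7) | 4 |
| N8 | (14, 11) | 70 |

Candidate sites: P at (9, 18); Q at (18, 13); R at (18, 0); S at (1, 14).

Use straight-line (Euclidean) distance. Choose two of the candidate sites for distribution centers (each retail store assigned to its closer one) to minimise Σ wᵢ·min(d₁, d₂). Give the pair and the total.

{Q, S}, total 1521.0

Evaluate every pair (each demand assigned to the nearer of the two):
  {Q, S}: total = 1521.0
  {P, Q}: total = 1526.0
  {Q, R}: total = 1879.1
  {P, S}: total = 2014.0
  {P, R}: total = 2116.1
  {R, S}: total = 3003.8
Best pair: {Q, S} with total 1521.0.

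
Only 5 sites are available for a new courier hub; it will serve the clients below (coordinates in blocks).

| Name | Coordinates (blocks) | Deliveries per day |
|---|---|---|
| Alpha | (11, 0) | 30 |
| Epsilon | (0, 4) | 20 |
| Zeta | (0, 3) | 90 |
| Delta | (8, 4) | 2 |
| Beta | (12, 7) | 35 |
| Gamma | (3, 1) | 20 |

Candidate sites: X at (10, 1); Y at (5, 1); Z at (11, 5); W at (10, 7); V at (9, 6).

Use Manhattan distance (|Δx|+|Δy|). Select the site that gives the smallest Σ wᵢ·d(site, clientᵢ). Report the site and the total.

Y, total 1507 blocks

Total weighted distance at each candidate:
  X (10, 1): total = 1830
  Y (5, 1): total = 1507
  Z (11, 5): total = 1913
  W (10, 7): total = 2100
  V (9, 6): total = 1906
Minimum is at Y with total 1507 blocks.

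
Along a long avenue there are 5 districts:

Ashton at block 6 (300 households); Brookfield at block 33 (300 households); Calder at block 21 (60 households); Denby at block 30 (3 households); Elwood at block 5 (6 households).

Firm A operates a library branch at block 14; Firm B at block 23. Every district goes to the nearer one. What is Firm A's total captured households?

The indifferent point is the midpoint (14+23)/2 = 18.5; districts left of it (closer to Firm A at 14) go to Firm A, those right go to Firm B.
  Elwood at 5 (w=6) → Firm A
  Ashton at 6 (w=300) → Firm A
  Calder at 21 (w=60) → Firm B
  Denby at 30 (w=3) → Firm B
  Brookfield at 33 (w=300) → Firm B
Firm A captures 306; Firm B captures 363.

306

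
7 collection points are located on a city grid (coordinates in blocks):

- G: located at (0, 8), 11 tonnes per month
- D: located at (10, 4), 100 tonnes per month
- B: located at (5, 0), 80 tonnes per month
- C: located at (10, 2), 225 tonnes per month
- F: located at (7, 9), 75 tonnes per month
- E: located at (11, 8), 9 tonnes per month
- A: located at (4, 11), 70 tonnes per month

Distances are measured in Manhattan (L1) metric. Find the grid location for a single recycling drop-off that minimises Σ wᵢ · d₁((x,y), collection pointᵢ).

(10, 2)

Manhattan distance separates: Σwᵢ(|x−xᵢ|+|y−yᵢ|) = Σwᵢ|x−xᵢ| + Σwᵢ|y−yᵢ|, so x and y are optimised independently as 1-D weighted medians.
Total weight W = 570; half = 285.
x-coordinate, sorted with cumulative weight:
  x=0 (G, w=11) cum 11
  x=4 (A, w=70) cum 81
  x=5 (B, w=80) cum 161
  x=7 (F, w=75) cum 236
  x=10 (D, w=100) cum 336  ← median
  x=10 (C, w=225) cum 561
  x=11 (E, w=9) cum 570
⇒ x* = 10
y-coordinate, sorted with cumulative weight:
  y=0 (B, w=80) cum 80
  y=2 (C, w=225) cum 305  ← median
  y=4 (D, w=100) cum 405
  y=8 (G, w=11) cum 416
  y=8 (E, w=9) cum 425
  y=9 (F, w=75) cum 500
  y=11 (A, w=70) cum 570
⇒ y* = 2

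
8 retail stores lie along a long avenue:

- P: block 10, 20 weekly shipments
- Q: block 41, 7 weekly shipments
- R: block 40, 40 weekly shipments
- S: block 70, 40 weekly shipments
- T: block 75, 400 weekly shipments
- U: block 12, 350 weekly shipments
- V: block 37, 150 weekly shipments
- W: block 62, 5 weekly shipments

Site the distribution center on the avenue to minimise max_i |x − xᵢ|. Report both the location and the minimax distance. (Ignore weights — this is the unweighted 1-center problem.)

The 1-center on a line is the midpoint of the two extreme points: leftmost at 10, rightmost at 75.
Optimal location = (10 + 75)/2 = 42.5; maximum distance = (75 − 10)/2 = 32.5.

location 42.5, max distance 32.5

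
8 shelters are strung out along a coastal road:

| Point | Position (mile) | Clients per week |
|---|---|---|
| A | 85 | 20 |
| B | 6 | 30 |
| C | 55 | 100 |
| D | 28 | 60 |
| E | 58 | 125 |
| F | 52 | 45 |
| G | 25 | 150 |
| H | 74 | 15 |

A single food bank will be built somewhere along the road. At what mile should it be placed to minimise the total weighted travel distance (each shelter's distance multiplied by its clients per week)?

For a sum of weighted absolute distances on a line, the optimum is the weighted median (not the mean). Total weight W = 545; half-weight = 272.5.
Sort by position and accumulate weight:
  mile 6 (B, w=30) → cum 30
  mile 25 (G, w=150) → cum 180
  mile 28 (D, w=60) → cum 240
  mile 52 (F, w=45) → cum 285  ≥ 272.5 → median here
  mile 55 (C, w=100) → cum 385
  mile 58 (E, w=125) → cum 510
  mile 74 (H, w=15) → cum 525
  mile 85 (A, w=20) → cum 545
Optimal location: mile 52.

x = 52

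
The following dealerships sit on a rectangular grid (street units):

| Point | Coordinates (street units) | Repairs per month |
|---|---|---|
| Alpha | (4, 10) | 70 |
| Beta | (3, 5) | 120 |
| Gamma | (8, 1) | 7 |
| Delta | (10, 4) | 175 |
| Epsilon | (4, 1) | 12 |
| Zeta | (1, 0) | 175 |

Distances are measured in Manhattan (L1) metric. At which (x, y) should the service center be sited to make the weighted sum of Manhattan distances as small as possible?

Manhattan distance separates: Σwᵢ(|x−xᵢ|+|y−yᵢ|) = Σwᵢ|x−xᵢ| + Σwᵢ|y−yᵢ|, so x and y are optimised independently as 1-D weighted medians.
Total weight W = 559; half = 279.5.
x-coordinate, sorted with cumulative weight:
  x=1 (Zeta, w=175) cum 175
  x=3 (Beta, w=120) cum 295  ← median
  x=4 (Alpha, w=70) cum 365
  x=4 (Epsilon, w=12) cum 377
  x=8 (Gamma, w=7) cum 384
  x=10 (Delta, w=175) cum 559
⇒ x* = 3
y-coordinate, sorted with cumulative weight:
  y=0 (Zeta, w=175) cum 175
  y=1 (Gamma, w=7) cum 182
  y=1 (Epsilon, w=12) cum 194
  y=4 (Delta, w=175) cum 369  ← median
  y=5 (Beta, w=120) cum 489
  y=10 (Alpha, w=70) cum 559
⇒ y* = 4

(3, 4)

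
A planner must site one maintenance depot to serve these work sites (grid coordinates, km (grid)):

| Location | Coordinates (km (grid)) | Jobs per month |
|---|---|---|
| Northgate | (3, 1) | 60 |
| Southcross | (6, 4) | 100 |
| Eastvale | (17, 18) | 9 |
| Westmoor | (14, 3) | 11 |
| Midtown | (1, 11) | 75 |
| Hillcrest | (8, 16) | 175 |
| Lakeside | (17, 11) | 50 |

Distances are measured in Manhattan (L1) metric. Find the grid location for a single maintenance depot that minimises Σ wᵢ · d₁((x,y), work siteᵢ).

(8, 11)

Manhattan distance separates: Σwᵢ(|x−xᵢ|+|y−yᵢ|) = Σwᵢ|x−xᵢ| + Σwᵢ|y−yᵢ|, so x and y are optimised independently as 1-D weighted medians.
Total weight W = 480; half = 240.
x-coordinate, sorted with cumulative weight:
  x=1 (Midtown, w=75) cum 75
  x=3 (Northgate, w=60) cum 135
  x=6 (Southcross, w=100) cum 235
  x=8 (Hillcrest, w=175) cum 410  ← median
  x=14 (Westmoor, w=11) cum 421
  x=17 (Eastvale, w=9) cum 430
  x=17 (Lakeside, w=50) cum 480
⇒ x* = 8
y-coordinate, sorted with cumulative weight:
  y=1 (Northgate, w=60) cum 60
  y=3 (Westmoor, w=11) cum 71
  y=4 (Southcross, w=100) cum 171
  y=11 (Midtown, w=75) cum 246  ← median
  y=11 (Lakeside, w=50) cum 296
  y=16 (Hillcrest, w=175) cum 471
  y=18 (Eastvale, w=9) cum 480
⇒ y* = 11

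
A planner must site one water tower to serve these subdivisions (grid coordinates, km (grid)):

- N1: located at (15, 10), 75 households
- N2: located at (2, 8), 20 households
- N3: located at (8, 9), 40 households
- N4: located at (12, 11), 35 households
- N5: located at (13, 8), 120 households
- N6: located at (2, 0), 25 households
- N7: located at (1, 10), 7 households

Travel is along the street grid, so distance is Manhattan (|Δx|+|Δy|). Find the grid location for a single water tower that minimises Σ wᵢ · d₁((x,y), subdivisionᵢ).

Manhattan distance separates: Σwᵢ(|x−xᵢ|+|y−yᵢ|) = Σwᵢ|x−xᵢ| + Σwᵢ|y−yᵢ|, so x and y are optimised independently as 1-D weighted medians.
Total weight W = 322; half = 161.
x-coordinate, sorted with cumulative weight:
  x=1 (N7, w=7) cum 7
  x=2 (N2, w=20) cum 27
  x=2 (N6, w=25) cum 52
  x=8 (N3, w=40) cum 92
  x=12 (N4, w=35) cum 127
  x=13 (N5, w=120) cum 247  ← median
  x=15 (N1, w=75) cum 322
⇒ x* = 13
y-coordinate, sorted with cumulative weight:
  y=0 (N6, w=25) cum 25
  y=8 (N2, w=20) cum 45
  y=8 (N5, w=120) cum 165  ← median
  y=9 (N3, w=40) cum 205
  y=10 (N1, w=75) cum 280
  y=10 (N7, w=7) cum 287
  y=11 (N4, w=35) cum 322
⇒ y* = 8

(13, 8)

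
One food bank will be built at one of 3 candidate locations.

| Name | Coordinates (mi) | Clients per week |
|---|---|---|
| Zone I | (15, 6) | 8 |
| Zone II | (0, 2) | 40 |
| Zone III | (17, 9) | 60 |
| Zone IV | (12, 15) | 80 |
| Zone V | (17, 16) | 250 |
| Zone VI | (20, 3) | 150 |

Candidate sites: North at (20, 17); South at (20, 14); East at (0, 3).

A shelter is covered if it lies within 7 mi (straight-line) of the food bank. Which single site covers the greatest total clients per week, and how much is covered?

South, covering 310

Coverage radius r = 7 mi; a point is covered iff (Δx)²+(Δy)² ≤ 7² = 49.
  North (20, 17): covers {Zone V} → 250
  South (20, 14): covers {Zone III, Zone V} → 310
  East (0, 3): covers {Zone II} → 40
Maximum coverage at South: 310 clients per week.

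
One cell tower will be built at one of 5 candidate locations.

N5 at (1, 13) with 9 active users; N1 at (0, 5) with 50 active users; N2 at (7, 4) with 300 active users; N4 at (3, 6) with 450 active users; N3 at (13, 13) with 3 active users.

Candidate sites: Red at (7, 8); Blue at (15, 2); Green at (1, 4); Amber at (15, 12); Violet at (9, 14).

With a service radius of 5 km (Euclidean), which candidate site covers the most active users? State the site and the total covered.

Red, covering 750

Coverage radius r = 5 km; a point is covered iff (Δx)²+(Δy)² ≤ 5² = 25.
  Red (7, 8): covers {N2, N4} → 750
  Blue (15, 2): covers {none} → 0
  Green (1, 4): covers {N1, N4} → 500
  Amber (15, 12): covers {N3} → 3
  Violet (9, 14): covers {N3} → 3
Maximum coverage at Red: 750 active users.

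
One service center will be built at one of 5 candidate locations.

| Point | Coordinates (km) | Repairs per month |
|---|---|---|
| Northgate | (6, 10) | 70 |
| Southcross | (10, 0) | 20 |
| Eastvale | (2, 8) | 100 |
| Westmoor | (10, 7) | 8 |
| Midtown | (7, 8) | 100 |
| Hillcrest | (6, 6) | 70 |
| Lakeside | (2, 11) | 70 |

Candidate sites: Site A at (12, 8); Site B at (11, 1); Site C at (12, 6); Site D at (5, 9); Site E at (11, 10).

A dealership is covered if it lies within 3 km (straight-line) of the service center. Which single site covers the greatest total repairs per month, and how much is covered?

Site D, covering 170

Coverage radius r = 3 km; a point is covered iff (Δx)²+(Δy)² ≤ 3² = 9.
  Site A (12, 8): covers {Westmoor} → 8
  Site B (11, 1): covers {Southcross} → 20
  Site C (12, 6): covers {Westmoor} → 8
  Site D (5, 9): covers {Northgate, Midtown} → 170
  Site E (11, 10): covers {none} → 0
Maximum coverage at Site D: 170 repairs per month.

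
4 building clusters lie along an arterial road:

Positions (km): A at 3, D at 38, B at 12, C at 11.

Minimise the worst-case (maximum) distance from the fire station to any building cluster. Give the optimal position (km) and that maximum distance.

The 1-center on a line is the midpoint of the two extreme points: leftmost at 3, rightmost at 38.
Optimal location = (3 + 38)/2 = 20.5; maximum distance = (38 − 3)/2 = 17.5.

location 20.5, max distance 17.5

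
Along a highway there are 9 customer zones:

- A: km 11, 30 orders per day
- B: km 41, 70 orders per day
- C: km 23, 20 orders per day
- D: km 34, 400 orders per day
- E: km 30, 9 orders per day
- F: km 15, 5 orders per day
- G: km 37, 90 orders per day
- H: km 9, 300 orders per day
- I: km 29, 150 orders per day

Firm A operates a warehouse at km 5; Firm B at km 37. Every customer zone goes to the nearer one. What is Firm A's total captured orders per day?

The indifferent point is the midpoint (5+37)/2 = 21; customer zones left of it (closer to Firm A at 5) go to Firm A, those right go to Firm B.
  H at 9 (w=300) → Firm A
  A at 11 (w=30) → Firm A
  F at 15 (w=5) → Firm A
  C at 23 (w=20) → Firm B
  I at 29 (w=150) → Firm B
  E at 30 (w=9) → Firm B
  D at 34 (w=400) → Firm B
  G at 37 (w=90) → Firm B
  B at 41 (w=70) → Firm B
Firm A captures 335; Firm B captures 739.

335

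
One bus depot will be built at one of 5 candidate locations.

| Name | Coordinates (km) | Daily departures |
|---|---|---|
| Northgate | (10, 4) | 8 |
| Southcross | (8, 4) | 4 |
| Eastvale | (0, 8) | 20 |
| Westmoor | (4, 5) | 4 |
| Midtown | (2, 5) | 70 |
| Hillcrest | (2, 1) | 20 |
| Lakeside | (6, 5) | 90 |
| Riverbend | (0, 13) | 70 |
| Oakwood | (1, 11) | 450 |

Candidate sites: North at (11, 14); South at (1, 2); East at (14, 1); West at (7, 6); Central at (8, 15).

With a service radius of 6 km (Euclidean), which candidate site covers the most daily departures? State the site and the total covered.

South, covering 184

Coverage radius r = 6 km; a point is covered iff (Δx)²+(Δy)² ≤ 6² = 36.
  North (11, 14): covers {none} → 0
  South (1, 2): covers {Westmoor, Midtown, Hillcrest, Lakeside} → 184
  East (14, 1): covers {Northgate} → 8
  West (7, 6): covers {Northgate, Southcross, Westmoor, Midtown, Lakeside} → 176
  Central (8, 15): covers {none} → 0
Maximum coverage at South: 184 daily departures.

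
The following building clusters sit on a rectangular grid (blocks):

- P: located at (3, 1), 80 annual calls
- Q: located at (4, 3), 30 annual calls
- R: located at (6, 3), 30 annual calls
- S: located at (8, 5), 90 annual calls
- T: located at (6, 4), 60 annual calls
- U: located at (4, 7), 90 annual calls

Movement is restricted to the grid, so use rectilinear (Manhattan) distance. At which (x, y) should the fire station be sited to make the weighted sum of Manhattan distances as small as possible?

Manhattan distance separates: Σwᵢ(|x−xᵢ|+|y−yᵢ|) = Σwᵢ|x−xᵢ| + Σwᵢ|y−yᵢ|, so x and y are optimised independently as 1-D weighted medians.
Total weight W = 380; half = 190.
x-coordinate, sorted with cumulative weight:
  x=3 (P, w=80) cum 80
  x=4 (Q, w=30) cum 110
  x=4 (U, w=90) cum 200  ← median
  x=6 (R, w=30) cum 230
  x=6 (T, w=60) cum 290
  x=8 (S, w=90) cum 380
⇒ x* = 4
y-coordinate, sorted with cumulative weight:
  y=1 (P, w=80) cum 80
  y=3 (Q, w=30) cum 110
  y=3 (R, w=30) cum 140
  y=4 (T, w=60) cum 200  ← median
  y=5 (S, w=90) cum 290
  y=7 (U, w=90) cum 380
⇒ y* = 4

(4, 4)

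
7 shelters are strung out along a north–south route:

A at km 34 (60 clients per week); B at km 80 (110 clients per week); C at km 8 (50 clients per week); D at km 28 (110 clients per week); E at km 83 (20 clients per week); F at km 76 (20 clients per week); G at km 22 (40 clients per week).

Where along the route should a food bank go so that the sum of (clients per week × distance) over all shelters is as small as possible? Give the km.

x = 34

For a sum of weighted absolute distances on a line, the optimum is the weighted median (not the mean). Total weight W = 410; half-weight = 205.
Sort by position and accumulate weight:
  km 8 (C, w=50) → cum 50
  km 22 (G, w=40) → cum 90
  km 28 (D, w=110) → cum 200
  km 34 (A, w=60) → cum 260  ≥ 205 → median here
  km 76 (F, w=20) → cum 280
  km 80 (B, w=110) → cum 390
  km 83 (E, w=20) → cum 410
Optimal location: km 34.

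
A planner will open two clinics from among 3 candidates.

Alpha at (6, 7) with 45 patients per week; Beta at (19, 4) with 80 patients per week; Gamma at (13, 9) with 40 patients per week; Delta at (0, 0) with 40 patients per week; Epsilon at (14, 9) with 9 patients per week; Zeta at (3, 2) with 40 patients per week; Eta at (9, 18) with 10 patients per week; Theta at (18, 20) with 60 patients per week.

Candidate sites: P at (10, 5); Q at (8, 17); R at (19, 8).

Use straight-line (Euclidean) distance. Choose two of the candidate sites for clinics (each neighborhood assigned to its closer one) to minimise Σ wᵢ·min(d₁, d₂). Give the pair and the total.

{P, R}, total 2371.9

Evaluate every pair (each demand assigned to the nearer of the two):
  {P, R}: total = 2371.9
  {P, Q}: total = 2569.0
  {Q, R}: total = 3092.7
Best pair: {P, R} with total 2371.9.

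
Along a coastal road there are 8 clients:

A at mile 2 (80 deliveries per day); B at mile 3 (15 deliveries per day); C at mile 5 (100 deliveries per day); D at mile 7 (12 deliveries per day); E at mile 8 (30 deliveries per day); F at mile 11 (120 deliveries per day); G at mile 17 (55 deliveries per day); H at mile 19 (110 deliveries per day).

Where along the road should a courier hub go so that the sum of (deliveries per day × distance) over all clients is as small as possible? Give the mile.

x = 11

For a sum of weighted absolute distances on a line, the optimum is the weighted median (not the mean). Total weight W = 522; half-weight = 261.
Sort by position and accumulate weight:
  mile 2 (A, w=80) → cum 80
  mile 3 (B, w=15) → cum 95
  mile 5 (C, w=100) → cum 195
  mile 7 (D, w=12) → cum 207
  mile 8 (E, w=30) → cum 237
  mile 11 (F, w=120) → cum 357  ≥ 261 → median here
  mile 17 (G, w=55) → cum 412
  mile 19 (H, w=110) → cum 522
Optimal location: mile 11.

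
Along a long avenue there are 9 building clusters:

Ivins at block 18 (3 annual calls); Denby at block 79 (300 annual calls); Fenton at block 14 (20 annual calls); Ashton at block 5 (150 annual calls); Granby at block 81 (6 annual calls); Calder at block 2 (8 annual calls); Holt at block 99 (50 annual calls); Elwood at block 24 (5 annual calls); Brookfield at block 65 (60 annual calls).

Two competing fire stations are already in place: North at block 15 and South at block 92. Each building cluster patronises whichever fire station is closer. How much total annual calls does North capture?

186

The indifferent point is the midpoint (15+92)/2 = 53.5; building clusters left of it (closer to North at 15) go to North, those right go to South.
  Calder at 2 (w=8) → North
  Ashton at 5 (w=150) → North
  Fenton at 14 (w=20) → North
  Ivins at 18 (w=3) → North
  Elwood at 24 (w=5) → North
  Brookfield at 65 (w=60) → South
  Denby at 79 (w=300) → South
  Granby at 81 (w=6) → South
  Holt at 99 (w=50) → South
North captures 186; South captures 416.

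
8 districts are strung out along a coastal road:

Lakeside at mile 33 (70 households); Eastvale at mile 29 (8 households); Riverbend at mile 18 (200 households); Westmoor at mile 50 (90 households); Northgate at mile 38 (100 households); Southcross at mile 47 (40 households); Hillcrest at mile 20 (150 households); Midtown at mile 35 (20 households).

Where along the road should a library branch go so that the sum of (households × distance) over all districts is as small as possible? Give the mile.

x = 20

For a sum of weighted absolute distances on a line, the optimum is the weighted median (not the mean). Total weight W = 678; half-weight = 339.
Sort by position and accumulate weight:
  mile 18 (Riverbend, w=200) → cum 200
  mile 20 (Hillcrest, w=150) → cum 350  ≥ 339 → median here
  mile 29 (Eastvale, w=8) → cum 358
  mile 33 (Lakeside, w=70) → cum 428
  mile 35 (Midtown, w=20) → cum 448
  mile 38 (Northgate, w=100) → cum 548
  mile 47 (Southcross, w=40) → cum 588
  mile 50 (Westmoor, w=90) → cum 678
Optimal location: mile 20.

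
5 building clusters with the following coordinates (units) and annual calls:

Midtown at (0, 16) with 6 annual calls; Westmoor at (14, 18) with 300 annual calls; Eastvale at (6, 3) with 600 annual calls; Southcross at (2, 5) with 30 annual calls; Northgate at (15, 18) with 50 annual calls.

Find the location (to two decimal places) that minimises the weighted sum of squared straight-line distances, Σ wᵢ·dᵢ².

(8.73, 8.46)

The minimiser of Σwᵢ‖p−pᵢ‖² is the weighted centroid p* = (Σwᵢpᵢ)/(Σwᵢ).
Σwᵢ = 986.
Σwᵢxᵢ = 6·0 + 300·14 + 600·6 + 30·2 + 50·15 = 8610.
Σwᵢyᵢ = 6·16 + 300·18 + 600·3 + 30·5 + 50·18 = 8346.
x* = 8610/986 = 8.73, y* = 8346/986 = 8.46.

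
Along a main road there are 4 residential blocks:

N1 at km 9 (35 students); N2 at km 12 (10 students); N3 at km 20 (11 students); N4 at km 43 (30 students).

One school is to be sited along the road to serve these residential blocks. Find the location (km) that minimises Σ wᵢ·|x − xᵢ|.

For a sum of weighted absolute distances on a line, the optimum is the weighted median (not the mean). Total weight W = 86; half-weight = 43.
Sort by position and accumulate weight:
  km 9 (N1, w=35) → cum 35
  km 12 (N2, w=10) → cum 45  ≥ 43 → median here
  km 20 (N3, w=11) → cum 56
  km 43 (N4, w=30) → cum 86
Optimal location: km 12.

x = 12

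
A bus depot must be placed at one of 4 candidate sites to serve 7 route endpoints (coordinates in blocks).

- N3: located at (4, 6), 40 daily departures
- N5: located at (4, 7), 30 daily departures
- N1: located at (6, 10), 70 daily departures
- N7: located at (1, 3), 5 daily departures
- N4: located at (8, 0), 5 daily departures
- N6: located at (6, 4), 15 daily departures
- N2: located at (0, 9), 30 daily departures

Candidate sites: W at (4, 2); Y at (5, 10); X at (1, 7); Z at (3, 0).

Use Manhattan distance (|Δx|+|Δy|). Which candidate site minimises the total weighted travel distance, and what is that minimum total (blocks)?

Y, total 795 blocks

Total weighted distance at each candidate:
  W (4, 2): total = 1450
  Y (5, 10): total = 795
  X (1, 7): total = 1110
  Z (3, 0): total = 1945
Minimum is at Y with total 795 blocks.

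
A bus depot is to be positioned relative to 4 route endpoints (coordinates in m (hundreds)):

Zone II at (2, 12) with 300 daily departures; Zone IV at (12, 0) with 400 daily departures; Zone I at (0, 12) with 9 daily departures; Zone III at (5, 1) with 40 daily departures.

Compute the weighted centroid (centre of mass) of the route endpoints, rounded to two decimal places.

(7.48, 5.00)

The minimiser of Σwᵢ‖p−pᵢ‖² is the weighted centroid p* = (Σwᵢpᵢ)/(Σwᵢ).
Σwᵢ = 749.
Σwᵢxᵢ = 300·2 + 400·12 + 9·0 + 40·5 = 5600.
Σwᵢyᵢ = 300·12 + 400·0 + 9·12 + 40·1 = 3748.
x* = 5600/749 = 7.48, y* = 3748/749 = 5.00.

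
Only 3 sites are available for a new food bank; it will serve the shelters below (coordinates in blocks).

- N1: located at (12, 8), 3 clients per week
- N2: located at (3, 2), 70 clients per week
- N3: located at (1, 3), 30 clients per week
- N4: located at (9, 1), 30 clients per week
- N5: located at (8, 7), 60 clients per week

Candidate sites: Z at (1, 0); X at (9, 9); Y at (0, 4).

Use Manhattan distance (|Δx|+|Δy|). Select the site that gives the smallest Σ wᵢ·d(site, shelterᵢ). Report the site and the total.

Total weighted distance at each candidate:
  Z (1, 0): total = 1537
  X (9, 9): total = 1762
  Y (0, 4): total = 1478
Minimum is at Y with total 1478 blocks.

Y, total 1478 blocks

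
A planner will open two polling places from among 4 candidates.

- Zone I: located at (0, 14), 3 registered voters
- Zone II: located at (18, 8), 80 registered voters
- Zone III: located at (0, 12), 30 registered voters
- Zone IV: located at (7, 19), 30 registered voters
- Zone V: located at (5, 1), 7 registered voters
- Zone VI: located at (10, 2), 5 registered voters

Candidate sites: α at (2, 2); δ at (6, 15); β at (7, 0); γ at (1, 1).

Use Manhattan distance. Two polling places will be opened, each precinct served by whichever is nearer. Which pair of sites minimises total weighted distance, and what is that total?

{δ, β}, total 2007

Evaluate every pair (each demand assigned to the nearer of the two):
  {δ, β}: total = 2007
  {α, δ}: total = 2029
  {δ, γ}: total = 2039
  {α, β}: total = 2538
  {β, γ}: total = 2538
  {α, γ}: total = 2890
Best pair: {δ, β} with total 2007.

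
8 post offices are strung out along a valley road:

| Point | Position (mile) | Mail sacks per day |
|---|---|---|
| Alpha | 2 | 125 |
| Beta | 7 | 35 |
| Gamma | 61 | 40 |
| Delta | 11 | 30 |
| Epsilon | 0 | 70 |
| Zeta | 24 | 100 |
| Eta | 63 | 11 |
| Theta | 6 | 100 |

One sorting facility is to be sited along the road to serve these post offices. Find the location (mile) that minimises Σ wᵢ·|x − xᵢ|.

x = 6

For a sum of weighted absolute distances on a line, the optimum is the weighted median (not the mean). Total weight W = 511; half-weight = 255.5.
Sort by position and accumulate weight:
  mile 0 (Epsilon, w=70) → cum 70
  mile 2 (Alpha, w=125) → cum 195
  mile 6 (Theta, w=100) → cum 295  ≥ 255.5 → median here
  mile 7 (Beta, w=35) → cum 330
  mile 11 (Delta, w=30) → cum 360
  mile 24 (Zeta, w=100) → cum 460
  mile 61 (Gamma, w=40) → cum 500
  mile 63 (Eta, w=11) → cum 511
Optimal location: mile 6.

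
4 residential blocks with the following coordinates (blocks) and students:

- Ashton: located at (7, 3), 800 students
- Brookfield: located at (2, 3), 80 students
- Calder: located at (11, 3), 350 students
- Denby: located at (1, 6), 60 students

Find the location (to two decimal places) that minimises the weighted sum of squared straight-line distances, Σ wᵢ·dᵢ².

(7.50, 3.14)

The minimiser of Σwᵢ‖p−pᵢ‖² is the weighted centroid p* = (Σwᵢpᵢ)/(Σwᵢ).
Σwᵢ = 1290.
Σwᵢxᵢ = 800·7 + 80·2 + 350·11 + 60·1 = 9670.
Σwᵢyᵢ = 800·3 + 80·3 + 350·3 + 60·6 = 4050.
x* = 9670/1290 = 7.50, y* = 4050/1290 = 3.14.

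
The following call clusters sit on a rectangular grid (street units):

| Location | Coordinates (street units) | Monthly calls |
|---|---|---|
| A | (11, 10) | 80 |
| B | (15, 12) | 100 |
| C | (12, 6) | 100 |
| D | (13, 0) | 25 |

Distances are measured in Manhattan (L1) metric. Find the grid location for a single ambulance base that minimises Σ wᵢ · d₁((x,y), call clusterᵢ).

Manhattan distance separates: Σwᵢ(|x−xᵢ|+|y−yᵢ|) = Σwᵢ|x−xᵢ| + Σwᵢ|y−yᵢ|, so x and y are optimised independently as 1-D weighted medians.
Total weight W = 305; half = 152.5.
x-coordinate, sorted with cumulative weight:
  x=11 (A, w=80) cum 80
  x=12 (C, w=100) cum 180  ← median
  x=13 (D, w=25) cum 205
  x=15 (B, w=100) cum 305
⇒ x* = 12
y-coordinate, sorted with cumulative weight:
  y=0 (D, w=25) cum 25
  y=6 (C, w=100) cum 125
  y=10 (A, w=80) cum 205  ← median
  y=12 (B, w=100) cum 305
⇒ y* = 10

(12, 10)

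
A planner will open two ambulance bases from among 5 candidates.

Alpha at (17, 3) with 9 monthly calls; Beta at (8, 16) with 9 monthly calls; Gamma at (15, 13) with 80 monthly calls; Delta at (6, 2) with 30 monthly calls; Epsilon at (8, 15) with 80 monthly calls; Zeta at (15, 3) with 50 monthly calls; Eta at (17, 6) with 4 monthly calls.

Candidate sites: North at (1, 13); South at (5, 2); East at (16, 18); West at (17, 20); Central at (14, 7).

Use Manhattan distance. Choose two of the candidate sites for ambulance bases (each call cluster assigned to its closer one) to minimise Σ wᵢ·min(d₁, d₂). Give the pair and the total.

{North, Central}, total 2089

Evaluate every pair (each demand assigned to the nearer of the two):
  {North, Central}: total = 2089
  {East, Central}: total = 2169
  {South, Central}: total = 2174
  {South, East}: total = 2199
  {West, Central}: total = 2516
  {North, South}: total = 2691
  {South, West}: total = 2710
  {North, East}: total = 2766
  {North, West}: total = 3169
  {East, West}: total = 3226
Best pair: {North, Central} with total 2089.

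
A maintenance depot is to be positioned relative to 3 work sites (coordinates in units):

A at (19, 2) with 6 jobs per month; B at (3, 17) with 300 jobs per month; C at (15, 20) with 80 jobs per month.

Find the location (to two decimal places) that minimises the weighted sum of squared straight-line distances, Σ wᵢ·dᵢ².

(5.74, 17.39)

The minimiser of Σwᵢ‖p−pᵢ‖² is the weighted centroid p* = (Σwᵢpᵢ)/(Σwᵢ).
Σwᵢ = 386.
Σwᵢxᵢ = 6·19 + 300·3 + 80·15 = 2214.
Σwᵢyᵢ = 6·2 + 300·17 + 80·20 = 6712.
x* = 2214/386 = 5.74, y* = 6712/386 = 17.39.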